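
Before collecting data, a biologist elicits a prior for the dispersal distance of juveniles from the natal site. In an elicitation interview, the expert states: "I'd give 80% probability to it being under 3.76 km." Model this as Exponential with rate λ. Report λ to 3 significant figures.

P(T < 3.76) = 1 − e^(−λ·3.76) = 0.8, so λ = −ln(1−0.8)/3.76 = −ln(0.2)/3.76 = 0.428.

λ ≈ 0.428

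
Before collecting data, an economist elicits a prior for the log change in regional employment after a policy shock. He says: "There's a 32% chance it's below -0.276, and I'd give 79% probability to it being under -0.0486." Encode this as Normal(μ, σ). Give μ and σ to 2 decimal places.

The p-quantile of Normal(μ,σ) is μ + z_p·σ, with z_{0.32} = -0.4677 and z_{0.79} = 0.8064.
Eliminate σ: μ = (z₂·x₁ − z₁·x₂)/(z₂ − z₁) = (0.8064·-0.276 − (-0.4677)·-0.0486)/1.274 = -0.19.
Then σ = (x₂ − x₁)/(z₂ − z₁) = (-0.0486 − -0.276)/1.274 = 0.18.

μ = -0.19, σ = 0.18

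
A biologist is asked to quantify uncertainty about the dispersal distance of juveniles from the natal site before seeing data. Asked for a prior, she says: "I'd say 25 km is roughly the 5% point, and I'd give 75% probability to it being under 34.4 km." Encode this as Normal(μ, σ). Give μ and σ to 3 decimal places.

μ = 31.666, σ = 4.053

For Normal(μ,σ), the p-quantile is μ + z_p·σ. Here z_{0.05} = -1.645, z_{0.75} = 0.6745.
So 25 = μ − 1.645σ and 34.4 = μ + 0.6745σ.
Subtracting: σ = (34.4 − 25)/(0.6745 − (-1.645)) = 4.053.
Then μ = 25 − (-1.645)·4.053 = 31.666.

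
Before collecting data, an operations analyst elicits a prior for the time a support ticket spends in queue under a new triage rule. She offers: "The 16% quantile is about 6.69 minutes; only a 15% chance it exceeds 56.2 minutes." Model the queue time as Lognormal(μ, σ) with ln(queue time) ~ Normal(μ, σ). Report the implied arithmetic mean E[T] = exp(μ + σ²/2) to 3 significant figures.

If T ~ Lognormal(μ,σ) then ln T ~ Normal(μ,σ), so the p-quantile of ln T is μ + z_p·σ.
ln(6.69) = 1.901 and ln(56.2) = 4.029; z_{0.16} = -0.9945, z_{0.85} = 1.036.
σ = (4.029 − 1.901)/(1.036 − (-0.9945)) = 1.048.
μ = 1.901 − (-0.9945)·1.048 = 2.943.
E[T] = exp(μ + σ²/2) = exp(2.943 + 0.5491) = 32.8 minutes.

E[T] ≈ 32.8 minutes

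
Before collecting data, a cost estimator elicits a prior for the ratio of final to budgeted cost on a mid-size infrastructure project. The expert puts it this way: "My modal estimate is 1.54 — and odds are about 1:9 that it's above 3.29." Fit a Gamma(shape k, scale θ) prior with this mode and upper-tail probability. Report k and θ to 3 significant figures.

k ≈ 4.34, θ ≈ 0.462

Gamma(k,θ) with k>1 has mode (k−1)θ, so θ = 1.54/(k−1).
Need P(X < 3.29) = 0.9 with θ tied to k this way. Start at k = 2, θ = 1.54: P(X<3.29) ≈ 0.630.
Too low — raise k to concentrate. Iterating converges to k ≈ 4.34.
Then θ = 1.54/(4.34−1) ≈ 0.462.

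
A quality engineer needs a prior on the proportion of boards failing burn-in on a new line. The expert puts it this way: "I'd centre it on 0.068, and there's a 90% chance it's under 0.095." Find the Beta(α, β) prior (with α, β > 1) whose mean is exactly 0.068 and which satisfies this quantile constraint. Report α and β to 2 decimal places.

With mean 0.068 fixed, write α = 0.068s, β = 0.932s where s = α+β.
Need P(θ < 0.095) = 0.9 under Beta(0.068s, 0.932s). Normal approximation: (q−m)/√(m(1−m)/s) ≈ z_{0.9} = 1.28, so s ≈ 0.068·0.932·(1.28)²/(0.095−0.068)² = 142.8.
At s = 142.8: P(θ<0.095) ≈ 0.893. Adjusting to match 0.9 gives s ≈ 152.72.
So α = 0.068·152.72 ≈ 10.38, β = 0.932·152.72 ≈ 142.33.

α ≈ 10.38, β ≈ 142.33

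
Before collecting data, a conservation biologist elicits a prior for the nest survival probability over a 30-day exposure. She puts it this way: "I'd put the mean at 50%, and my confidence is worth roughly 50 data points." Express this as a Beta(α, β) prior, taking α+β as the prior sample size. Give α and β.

α = 25, β = 25

Under the effective-sample-size interpretation, Beta(α, β) has prior mean α/(α+β) and prior sample size α+β.
So α+β = 50 and α/(α+β) = 0.5, giving α = 0.5·50 = 25 and β = 50 − 25 = 25.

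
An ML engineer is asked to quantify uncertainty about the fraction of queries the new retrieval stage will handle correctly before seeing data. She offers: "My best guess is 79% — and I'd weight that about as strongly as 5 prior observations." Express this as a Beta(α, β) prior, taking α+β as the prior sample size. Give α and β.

α = 3.95, β = 1.05

Under the effective-sample-size interpretation, Beta(α, β) has prior mean α/(α+β) and prior sample size α+β.
So α+β = 5 and α/(α+β) = 0.79, giving α = 0.79·5 = 3.95 and β = 5 − 3.95 = 1.05.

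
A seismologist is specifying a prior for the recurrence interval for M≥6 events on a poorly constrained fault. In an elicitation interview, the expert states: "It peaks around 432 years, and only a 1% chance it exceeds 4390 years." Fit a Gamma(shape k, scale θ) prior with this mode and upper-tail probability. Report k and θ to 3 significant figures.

Gamma(k,θ) with k>1 has mode (k−1)θ, so θ = 432/(k−1).
Need P(X < 4390) = 0.99 with θ tied to k this way. Start at k = 2, θ = 432: P(X<4390) ≈ 1.000.
Too high — lower k to spread out. Iterating converges to k ≈ 1.57.
Then θ = 432/(1.57−1) ≈ 755.

k ≈ 1.57, θ ≈ 755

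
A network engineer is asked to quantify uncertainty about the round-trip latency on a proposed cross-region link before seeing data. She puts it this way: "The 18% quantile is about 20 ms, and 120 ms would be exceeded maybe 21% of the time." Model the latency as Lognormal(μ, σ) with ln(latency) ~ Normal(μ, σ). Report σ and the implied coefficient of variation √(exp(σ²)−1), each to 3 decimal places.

If T ~ Lognormal(μ,σ) then ln T ~ Normal(μ,σ), so the p-quantile of ln T is μ + z_p·σ.
ln(20) = 2.996 and ln(120) = 4.787; z_{0.18} = -0.9154, z_{0.79} = 0.8064.
σ = (4.787 − 2.996)/(0.8064 − (-0.9154)) = 1.041.
μ = 2.996 − (-0.9154)·1.041 = 3.948.
CV = √(exp(σ²)−1) = √(exp(1.0829)−1) = 1.398.

σ ≈ 1.041, CV ≈ 1.398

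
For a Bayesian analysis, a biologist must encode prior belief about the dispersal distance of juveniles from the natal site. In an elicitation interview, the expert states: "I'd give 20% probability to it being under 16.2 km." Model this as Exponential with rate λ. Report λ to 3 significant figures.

P(T < 16.2) = 1 − e^(−λ·16.2) = 0.2, so λ = −ln(1−0.2)/16.2 = −ln(0.8)/16.2 = 0.0138.

λ ≈ 0.0138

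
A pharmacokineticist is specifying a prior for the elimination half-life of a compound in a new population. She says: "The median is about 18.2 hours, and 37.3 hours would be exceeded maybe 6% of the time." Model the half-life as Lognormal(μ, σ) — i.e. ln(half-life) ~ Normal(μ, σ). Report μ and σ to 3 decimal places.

μ ≈ 2.901, σ ≈ 0.462

If T ~ Lognormal(μ,σ) then ln T ~ Normal(μ,σ), so the p-quantile of ln T is μ + z_p·σ.
ln(18.2) = 2.901 and ln(37.3) = 3.619; z_{0.5} = 0, z_{0.94} = 1.555.
σ = (3.619 − 2.901)/(1.555 − (0)) = 0.462.
μ = 2.901 − (0)·0.462 = 2.901.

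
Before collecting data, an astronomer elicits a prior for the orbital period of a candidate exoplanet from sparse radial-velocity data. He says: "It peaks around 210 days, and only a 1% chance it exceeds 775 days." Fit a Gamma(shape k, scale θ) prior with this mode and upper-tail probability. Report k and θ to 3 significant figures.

Gamma(k,θ) with k>1 has mode (k−1)θ, so θ = 210/(k−1).
Need P(X < 775) = 0.99 with θ tied to k this way. Start at k = 2, θ = 210: P(X<775) ≈ 0.883.
Too low — raise k to concentrate. Iterating converges to k ≈ 3.51.
Then θ = 210/(3.51−1) ≈ 83.8.

k ≈ 3.51, θ ≈ 83.8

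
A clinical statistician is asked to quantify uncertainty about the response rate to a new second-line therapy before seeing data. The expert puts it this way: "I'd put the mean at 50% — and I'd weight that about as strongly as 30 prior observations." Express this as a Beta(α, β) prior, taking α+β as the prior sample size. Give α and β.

Under the effective-sample-size interpretation, Beta(α, β) has prior mean α/(α+β) and prior sample size α+β.
So α+β = 30 and α/(α+β) = 0.5, giving α = 0.5·30 = 15 and β = 30 − 15 = 15.

α = 15, β = 15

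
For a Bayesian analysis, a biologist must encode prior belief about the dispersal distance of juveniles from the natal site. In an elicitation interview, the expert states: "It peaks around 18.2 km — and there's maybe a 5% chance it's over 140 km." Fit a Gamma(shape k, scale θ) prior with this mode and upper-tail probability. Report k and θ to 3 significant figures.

k ≈ 1.51, θ ≈ 35.7

Gamma(k,θ) with k>1 has mode (k−1)θ, so θ = 18.2/(k−1).
Need P(X < 140) = 0.95 with θ tied to k this way. Start at k = 2, θ = 18.2: P(X<140) ≈ 0.996.
Too high — lower k to spread out. Iterating converges to k ≈ 1.51.
Then θ = 18.2/(1.51−1) ≈ 35.7.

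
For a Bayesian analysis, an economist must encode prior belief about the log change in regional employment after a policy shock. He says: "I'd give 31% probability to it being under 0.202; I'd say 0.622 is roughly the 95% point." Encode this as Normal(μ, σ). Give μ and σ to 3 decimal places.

The p-quantile of Normal(μ,σ) is μ + z_p·σ, with z_{0.31} = -0.4959 and z_{0.95} = 1.645.
Eliminate σ: μ = (z₂·x₁ − z₁·x₂)/(z₂ − z₁) = (1.645·0.202 − (-0.4959)·0.622)/2.141 = 0.299.
Then σ = (x₂ − x₁)/(z₂ − z₁) = (0.622 − 0.202)/2.141 = 0.196.

μ = 0.299, σ = 0.196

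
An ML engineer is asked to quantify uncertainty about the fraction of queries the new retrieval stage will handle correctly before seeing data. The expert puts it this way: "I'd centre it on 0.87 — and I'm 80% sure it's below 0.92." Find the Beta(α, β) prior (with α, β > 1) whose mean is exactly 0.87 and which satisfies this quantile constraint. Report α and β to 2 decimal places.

With mean 0.87 fixed, write α = 0.87s, β = 0.13s where s = α+β.
Need P(θ < 0.92) = 0.8 under Beta(0.87s, 0.13s). Normal approximation: (q−m)/√(m(1−m)/s) ≈ z_{0.8} = 0.842, so s ≈ 0.87·0.13·(0.842)²/(0.92−0.87)² = 32.0.
At s = 32.0: P(θ<0.92) ≈ 0.795. Adjusting to match 0.8 gives s ≈ 33.17.
So α = 0.87·33.17 ≈ 28.85, β = 0.13·33.17 ≈ 4.31.

α ≈ 28.85, β ≈ 4.31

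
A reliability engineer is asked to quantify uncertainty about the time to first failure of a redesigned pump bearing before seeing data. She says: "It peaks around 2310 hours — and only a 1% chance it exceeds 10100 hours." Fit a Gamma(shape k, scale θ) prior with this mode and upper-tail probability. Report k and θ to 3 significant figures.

k ≈ 2.87, θ ≈ 1230

Gamma(k,θ) with k>1 has mode (k−1)θ, so θ = 2310/(k−1).
Need P(X < 10100) = 0.99 with θ tied to k this way. Start at k = 2, θ = 2310: P(X<10100) ≈ 0.932.
Too low — raise k to concentrate. Iterating converges to k ≈ 2.87.
Then θ = 2310/(2.87−1) ≈ 1230.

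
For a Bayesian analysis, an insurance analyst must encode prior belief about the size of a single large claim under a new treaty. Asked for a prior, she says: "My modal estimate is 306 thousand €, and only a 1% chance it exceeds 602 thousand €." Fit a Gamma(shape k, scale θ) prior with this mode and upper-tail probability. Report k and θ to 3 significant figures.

k ≈ 11.8, θ ≈ 28.4

Gamma(k,θ) with k>1 has mode (k−1)θ, so θ = 306/(k−1).
Need P(X < 602) = 0.99 with θ tied to k this way. Start at k = 2, θ = 306: P(X<602) ≈ 0.585.
Too low — raise k to concentrate. Iterating converges to k ≈ 11.8.
Then θ = 306/(11.8−1) ≈ 28.4.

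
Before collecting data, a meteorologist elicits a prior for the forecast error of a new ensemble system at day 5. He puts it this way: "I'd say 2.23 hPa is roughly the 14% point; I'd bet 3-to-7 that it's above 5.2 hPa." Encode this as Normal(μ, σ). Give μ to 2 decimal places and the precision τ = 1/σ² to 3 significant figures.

μ = 4.23, τ = 0.292

The p-quantile of Normal(μ,σ) is μ + z_p·σ, with z_{0.14} = -1.08 and z_{0.7} = 0.5244.
Eliminate σ: μ = (z₂·x₁ − z₁·x₂)/(z₂ − z₁) = (0.5244·2.23 − (-1.08)·5.2)/1.605 = 4.23.
Then σ = (x₂ − x₁)/(z₂ − z₁) = (5.2 − 2.23)/1.605 = 1.85.
Precision τ = 1/σ² = 1/1.851² = 0.292.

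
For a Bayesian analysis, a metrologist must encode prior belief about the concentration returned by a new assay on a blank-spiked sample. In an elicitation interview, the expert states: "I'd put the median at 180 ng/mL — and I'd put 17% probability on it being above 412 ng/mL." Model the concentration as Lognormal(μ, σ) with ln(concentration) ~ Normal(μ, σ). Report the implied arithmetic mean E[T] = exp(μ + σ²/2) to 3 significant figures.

E[T] ≈ 262 ng/mL

If T ~ Lognormal(μ,σ) then ln T ~ Normal(μ,σ), so the p-quantile of ln T is μ + z_p·σ.
ln(180) = 5.193 and ln(412) = 6.021; z_{0.5} = 0, z_{0.83} = 0.9542.
σ = (6.021 − 5.193)/(0.9542 − (0)) = 0.868.
μ = 5.193 − (0)·0.868 = 5.193.
E[T] = exp(μ + σ²/2) = exp(5.193 + 0.3766) = 262 ng/mL.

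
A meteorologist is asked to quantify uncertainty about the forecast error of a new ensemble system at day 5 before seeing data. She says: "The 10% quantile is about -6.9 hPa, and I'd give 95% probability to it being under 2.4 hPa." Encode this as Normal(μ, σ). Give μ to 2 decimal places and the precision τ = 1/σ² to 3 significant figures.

The p-quantile of Normal(μ,σ) is μ + z_p·σ, with z_{0.1} = -1.282 and z_{0.95} = 1.645.
Eliminate σ: μ = (z₂·x₁ − z₁·x₂)/(z₂ − z₁) = (1.645·-6.9 − (-1.282)·2.4)/2.926 = -2.83.
Then σ = (x₂ − x₁)/(z₂ − z₁) = (2.4 − -6.9)/2.926 = 3.18.
Precision τ = 1/σ² = 1/3.178² = 0.099.

μ = -2.83, τ = 0.099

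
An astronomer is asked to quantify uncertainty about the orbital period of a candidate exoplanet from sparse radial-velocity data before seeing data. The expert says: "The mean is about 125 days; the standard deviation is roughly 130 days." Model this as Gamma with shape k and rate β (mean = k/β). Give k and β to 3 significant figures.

For Gamma(k, rate β): mean = k/β, variance = k/β², so CV = 1/√k.
CV = SD/mean = 130/125 = 1.04, hence k = 1/CV² = 0.925.
Then β = k/mean = 0.925/125 = 0.0074.

k ≈ 0.925, β ≈ 0.0074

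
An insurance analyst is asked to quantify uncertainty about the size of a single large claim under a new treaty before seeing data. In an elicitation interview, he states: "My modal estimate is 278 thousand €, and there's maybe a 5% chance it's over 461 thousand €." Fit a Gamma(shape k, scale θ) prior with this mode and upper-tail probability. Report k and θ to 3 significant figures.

k ≈ 11.9, θ ≈ 25.5

Gamma(k,θ) with k>1 has mode (k−1)θ, so θ = 278/(k−1).
Need P(X < 461) = 0.95 with θ tied to k this way. Start at k = 2, θ = 278: P(X<461) ≈ 0.494.
Too low — raise k to concentrate. Iterating converges to k ≈ 11.9.
Then θ = 278/(11.9−1) ≈ 25.5.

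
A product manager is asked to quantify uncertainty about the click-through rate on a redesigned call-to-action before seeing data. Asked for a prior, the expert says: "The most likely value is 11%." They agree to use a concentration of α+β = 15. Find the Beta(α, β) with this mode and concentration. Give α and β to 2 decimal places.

For α,β > 1 the Beta mode is (α−1)/(α+β−2). With α+β = 15, the mode is (α−1)/13.
Set (α−1)/13 = 0.11 → α = 1 + 0.11·13 = 2.43.
β = 15 − α = 12.57.

α = 2.43, β = 12.57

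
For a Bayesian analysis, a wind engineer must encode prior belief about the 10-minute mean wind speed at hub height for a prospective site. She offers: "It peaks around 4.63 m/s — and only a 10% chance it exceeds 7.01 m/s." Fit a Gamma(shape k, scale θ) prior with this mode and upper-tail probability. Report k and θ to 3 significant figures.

k ≈ 11.8, θ ≈ 0.428

Gamma(k,θ) with k>1 has mode (k−1)θ, so θ = 4.63/(k−1).
Need P(X < 7.01) = 0.9 with θ tied to k this way. Start at k = 2, θ = 4.63: P(X<7.01) ≈ 0.447.
Too low — raise k to concentrate. Iterating converges to k ≈ 11.8.
Then θ = 4.63/(11.8−1) ≈ 0.428.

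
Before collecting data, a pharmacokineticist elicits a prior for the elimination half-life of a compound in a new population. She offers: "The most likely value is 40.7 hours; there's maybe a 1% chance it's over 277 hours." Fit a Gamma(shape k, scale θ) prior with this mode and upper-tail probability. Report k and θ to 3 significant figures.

Gamma(k,θ) with k>1 has mode (k−1)θ, so θ = 40.7/(k−1).
Need P(X < 277) = 0.99 with θ tied to k this way. Start at k = 2, θ = 40.7: P(X<277) ≈ 0.991.
Too high — lower k to spread out. Iterating converges to k ≈ 1.97.
Then θ = 40.7/(1.97−1) ≈ 42.1.

k ≈ 1.97, θ ≈ 42.1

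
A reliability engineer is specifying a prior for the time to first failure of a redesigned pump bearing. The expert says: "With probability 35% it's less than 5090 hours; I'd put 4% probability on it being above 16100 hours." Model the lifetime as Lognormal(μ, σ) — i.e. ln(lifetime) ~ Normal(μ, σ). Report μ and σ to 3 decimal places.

μ ≈ 8.743, σ ≈ 0.539

If T ~ Lognormal(μ,σ) then ln T ~ Normal(μ,σ), so the p-quantile of ln T is μ + z_p·σ.
ln(5090) = 8.535 and ln(16100) = 9.687; z_{0.35} = -0.3853, z_{0.96} = 1.751.
σ = (9.687 − 8.535)/(1.751 − (-0.3853)) = 0.539.
μ = 8.535 − (-0.3853)·0.539 = 8.743.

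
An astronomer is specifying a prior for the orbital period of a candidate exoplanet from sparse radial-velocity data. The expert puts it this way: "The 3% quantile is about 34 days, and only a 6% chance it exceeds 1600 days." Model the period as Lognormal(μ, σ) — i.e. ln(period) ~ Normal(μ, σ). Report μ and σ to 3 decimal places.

If T ~ Lognormal(μ,σ) then ln T ~ Normal(μ,σ), so the p-quantile of ln T is μ + z_p·σ.
ln(34) = 3.526 and ln(1600) = 7.378; z_{0.03} = -1.881, z_{0.94} = 1.555.
σ = (7.378 − 3.526)/(1.555 − (-1.881)) = 1.121.
μ = 3.526 − (-1.881)·1.121 = 5.635.

μ ≈ 5.635, σ ≈ 1.121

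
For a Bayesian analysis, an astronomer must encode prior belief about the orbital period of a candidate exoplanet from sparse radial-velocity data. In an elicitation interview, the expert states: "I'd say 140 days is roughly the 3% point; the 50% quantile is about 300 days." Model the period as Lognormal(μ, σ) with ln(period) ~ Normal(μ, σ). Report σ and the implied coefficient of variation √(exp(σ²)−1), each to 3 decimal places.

If T ~ Lognormal(μ,σ) then ln T ~ Normal(μ,σ), so the p-quantile of ln T is μ + z_p·σ.
ln(140) = 4.942 and ln(300) = 5.704; z_{0.03} = -1.881, z_{0.5} = 0.
σ = (5.704 − 4.942)/(0 − (-1.881)) = 0.405.
μ = 4.942 − (-1.881)·0.405 = 5.704.
CV = √(exp(σ²)−1) = √(exp(0.1642)−1) = 0.422.

σ ≈ 0.405, CV ≈ 0.422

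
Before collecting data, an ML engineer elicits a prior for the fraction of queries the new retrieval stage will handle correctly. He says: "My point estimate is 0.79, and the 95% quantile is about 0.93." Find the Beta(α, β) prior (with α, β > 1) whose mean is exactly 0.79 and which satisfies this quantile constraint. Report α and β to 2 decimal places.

α ≈ 12.52, β ≈ 3.33

With mean 0.79 fixed, write α = 0.79s, β = 0.21s where s = α+β.
Need P(θ < 0.93) = 0.95 under Beta(0.79s, 0.21s). Normal approximation: (q−m)/√(m(1−m)/s) ≈ z_{0.95} = 1.64, so s ≈ 0.79·0.21·(1.64)²/(0.93−0.79)² = 22.9.
At s = 22.9: P(θ<0.93) ≈ 0.979. Adjusting to match 0.95 gives s ≈ 15.85.
So α = 0.79·15.85 ≈ 12.52, β = 0.21·15.85 ≈ 3.33.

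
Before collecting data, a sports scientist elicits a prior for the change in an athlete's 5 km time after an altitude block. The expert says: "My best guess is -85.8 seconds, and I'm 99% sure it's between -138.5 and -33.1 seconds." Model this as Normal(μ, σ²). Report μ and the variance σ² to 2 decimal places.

A symmetric 99% interval runs μ ± z·σ with z = 2.576.
Half-width = 52.7, so σ = 52.7/2.576 = 20.459 and σ² = 418.59.
μ is the stated best guess, -85.80.

μ = -85.80, σ² = 418.59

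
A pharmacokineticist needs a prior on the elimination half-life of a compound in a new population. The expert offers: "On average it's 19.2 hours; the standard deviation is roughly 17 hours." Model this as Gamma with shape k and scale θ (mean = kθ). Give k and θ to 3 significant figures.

For Gamma(k, scale θ): mean = kθ, variance = kθ², so CV = 1/√k.
CV = SD/mean = 17/19.2 = 0.8854, hence k = 1/CV² = 1.28.
Then θ = mean/k = 19.2/1.28 = 15.1.

k ≈ 1.28, θ ≈ 15.1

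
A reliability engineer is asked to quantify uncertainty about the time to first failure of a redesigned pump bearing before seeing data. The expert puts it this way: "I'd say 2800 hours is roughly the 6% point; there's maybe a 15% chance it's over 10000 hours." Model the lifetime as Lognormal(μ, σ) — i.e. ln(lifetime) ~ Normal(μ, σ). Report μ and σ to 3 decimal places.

If T ~ Lognormal(μ,σ) then ln T ~ Normal(μ,σ), so the p-quantile of ln T is μ + z_p·σ.
ln(2800) = 7.937 and ln(10000) = 9.21; z_{0.06} = -1.555, z_{0.85} = 1.036.
σ = (9.21 − 7.937)/(1.036 − (-1.555)) = 0.491.
μ = 7.937 − (-1.555)·0.491 = 8.701.

μ ≈ 8.701, σ ≈ 0.491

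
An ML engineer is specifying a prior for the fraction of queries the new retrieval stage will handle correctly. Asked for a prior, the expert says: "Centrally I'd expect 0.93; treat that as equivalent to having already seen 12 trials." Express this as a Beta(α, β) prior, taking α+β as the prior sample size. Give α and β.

Under the effective-sample-size interpretation, Beta(α, β) has prior mean α/(α+β) and prior sample size α+β.
So α+β = 12 and α/(α+β) = 0.93, giving α = 0.93·12 = 11.16 and β = 12 − 11.16 = 0.84.

α = 11.16, β = 0.84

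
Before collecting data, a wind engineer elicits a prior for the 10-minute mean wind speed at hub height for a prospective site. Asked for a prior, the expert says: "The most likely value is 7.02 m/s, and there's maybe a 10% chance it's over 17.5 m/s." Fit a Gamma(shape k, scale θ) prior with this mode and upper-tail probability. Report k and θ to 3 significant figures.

Gamma(k,θ) with k>1 has mode (k−1)θ, so θ = 7.02/(k−1).
Need P(X < 17.5) = 0.9 with θ tied to k this way. Start at k = 2, θ = 7.02: P(X<17.5) ≈ 0.711.
Too low — raise k to concentrate. Iterating converges to k ≈ 3.3.
Then θ = 7.02/(3.3−1) ≈ 3.05.

k ≈ 3.3, θ ≈ 3.05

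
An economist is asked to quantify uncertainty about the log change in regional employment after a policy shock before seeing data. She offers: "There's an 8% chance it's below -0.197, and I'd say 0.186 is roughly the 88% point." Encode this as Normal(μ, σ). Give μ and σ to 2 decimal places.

μ = 0.01, σ = 0.15

The p-quantile of Normal(μ,σ) is μ + z_p·σ, with z_{0.08} = -1.405 and z_{0.88} = 1.175.
Eliminate σ: μ = (z₂·x₁ − z₁·x₂)/(z₂ − z₁) = (1.175·-0.197 − (-1.405)·0.186)/2.58 = 0.01.
Then σ = (x₂ − x₁)/(z₂ − z₁) = (0.186 − -0.197)/2.58 = 0.15.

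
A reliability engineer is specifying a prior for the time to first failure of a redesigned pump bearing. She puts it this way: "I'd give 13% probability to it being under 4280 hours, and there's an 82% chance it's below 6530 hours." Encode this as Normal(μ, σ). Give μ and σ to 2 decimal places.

μ = 5521.27, σ = 1101.99

For Normal(μ,σ), the p-quantile is μ + z_p·σ. Here z_{0.13} = -1.126, z_{0.82} = 0.9154.
So 4280 = μ − 1.126σ and 6530 = μ + 0.9154σ.
Subtracting: σ = (6530 − 4280)/(0.9154 − (-1.126)) = 1101.99.
Then μ = 4280 − (-1.126)·1101.99 = 5521.27.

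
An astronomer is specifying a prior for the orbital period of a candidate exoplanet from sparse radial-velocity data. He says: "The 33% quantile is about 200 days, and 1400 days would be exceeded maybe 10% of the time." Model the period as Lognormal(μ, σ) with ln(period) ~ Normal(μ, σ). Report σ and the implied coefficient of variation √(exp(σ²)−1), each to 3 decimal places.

If T ~ Lognormal(μ,σ) then ln T ~ Normal(μ,σ), so the p-quantile of ln T is μ + z_p·σ.
ln(200) = 5.298 and ln(1400) = 7.244; z_{0.33} = -0.4399, z_{0.9} = 1.282.
σ = (7.244 − 5.298)/(1.282 − (-0.4399)) = 1.130.
μ = 5.298 − (-0.4399)·1.130 = 5.796.
CV = √(exp(σ²)−1) = √(exp(1.2778)−1) = 1.609.

σ ≈ 1.130, CV ≈ 1.609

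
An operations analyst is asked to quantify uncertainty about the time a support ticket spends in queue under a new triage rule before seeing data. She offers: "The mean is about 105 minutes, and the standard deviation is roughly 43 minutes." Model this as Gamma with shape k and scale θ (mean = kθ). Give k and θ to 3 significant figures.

k ≈ 5.96, θ ≈ 17.6

For Gamma(k, scale θ): mean = kθ, variance = kθ², so CV = 1/√k.
CV = SD/mean = 43/105 = 0.4095, hence k = 1/CV² = 5.96.
Then θ = mean/k = 105/5.96 = 17.6.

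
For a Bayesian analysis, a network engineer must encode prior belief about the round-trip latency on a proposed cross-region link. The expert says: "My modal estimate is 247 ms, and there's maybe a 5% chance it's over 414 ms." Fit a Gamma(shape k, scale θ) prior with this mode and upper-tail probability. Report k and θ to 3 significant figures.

Gamma(k,θ) with k>1 has mode (k−1)θ, so θ = 247/(k−1).
Need P(X < 414) = 0.95 with θ tied to k this way. Start at k = 2, θ = 247: P(X<414) ≈ 0.499.
Too low — raise k to concentrate. Iterating converges to k ≈ 11.5.
Then θ = 247/(11.5−1) ≈ 23.6.

k ≈ 11.5, θ ≈ 23.6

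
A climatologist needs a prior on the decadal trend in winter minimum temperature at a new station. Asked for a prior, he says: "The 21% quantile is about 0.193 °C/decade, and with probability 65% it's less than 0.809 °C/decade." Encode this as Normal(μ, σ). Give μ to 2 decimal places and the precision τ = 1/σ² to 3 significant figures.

μ = 0.61, τ = 3.74

The p-quantile of Normal(μ,σ) is μ + z_p·σ, with z_{0.21} = -0.8064 and z_{0.65} = 0.3853.
Eliminate σ: μ = (z₂·x₁ − z₁·x₂)/(z₂ − z₁) = (0.3853·0.193 − (-0.8064)·0.809)/1.192 = 0.61.
Then σ = (x₂ − x₁)/(z₂ − z₁) = (0.809 − 0.193)/1.192 = 0.52.
Precision τ = 1/σ² = 1/0.5169² = 3.74.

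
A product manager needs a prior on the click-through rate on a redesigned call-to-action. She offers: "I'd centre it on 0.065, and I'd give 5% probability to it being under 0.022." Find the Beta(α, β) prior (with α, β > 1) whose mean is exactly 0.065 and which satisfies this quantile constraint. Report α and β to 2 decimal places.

With mean 0.065 fixed, write α = 0.065s, β = 0.935s where s = α+β.
Need P(θ < 0.022) = 0.05 under Beta(0.065s, 0.935s). Normal approximation: (q−m)/√(m(1−m)/s) ≈ z_{0.05} = -1.64, so s ≈ 0.065·0.935·(-1.64)²/(0.022−0.065)² = 88.9.
At s = 88.9: P(θ<0.022) ≈ 0.018. Adjusting to match 0.05 gives s ≈ 58.16.
So α = 0.065·58.16 ≈ 3.78, β = 0.935·58.16 ≈ 54.38.

α ≈ 3.78, β ≈ 54.38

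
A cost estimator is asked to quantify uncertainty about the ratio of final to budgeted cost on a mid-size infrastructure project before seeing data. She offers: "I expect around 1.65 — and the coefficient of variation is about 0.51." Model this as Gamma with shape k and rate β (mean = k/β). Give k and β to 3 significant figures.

For Gamma(k, rate β): mean = k/β, variance = k/β², so CV = 1/√k.
CV = 0.51, hence k = 1/CV² = 3.84.
Then β = k/mean = 3.84/1.65 = 2.33.

k ≈ 3.84, β ≈ 2.33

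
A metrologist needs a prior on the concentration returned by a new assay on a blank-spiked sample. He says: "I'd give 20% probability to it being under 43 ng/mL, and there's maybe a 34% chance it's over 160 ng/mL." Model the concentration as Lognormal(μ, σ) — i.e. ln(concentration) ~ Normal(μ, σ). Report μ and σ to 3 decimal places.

μ ≈ 4.643, σ ≈ 1.048

If T ~ Lognormal(μ,σ) then ln T ~ Normal(μ,σ), so the p-quantile of ln T is μ + z_p·σ.
ln(43) = 3.761 and ln(160) = 5.075; z_{0.2} = -0.8416, z_{0.66} = 0.4125.
σ = (5.075 − 3.761)/(0.4125 − (-0.8416)) = 1.048.
μ = 3.761 − (-0.8416)·1.048 = 4.643.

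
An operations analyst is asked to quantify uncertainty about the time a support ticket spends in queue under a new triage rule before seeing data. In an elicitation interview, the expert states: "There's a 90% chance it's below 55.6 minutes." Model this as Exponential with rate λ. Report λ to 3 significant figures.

λ ≈ 0.0414

P(T < 55.6) = 1 − e^(−λ·55.6) = 0.9, so λ = −ln(1−0.9)/55.6 = −ln(0.1)/55.6 = 0.0414.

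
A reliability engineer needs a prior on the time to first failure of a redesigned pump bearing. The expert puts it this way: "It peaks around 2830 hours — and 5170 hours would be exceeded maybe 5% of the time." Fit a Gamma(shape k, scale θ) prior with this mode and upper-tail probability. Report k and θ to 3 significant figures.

Gamma(k,θ) with k>1 has mode (k−1)θ, so θ = 2830/(k−1).
Need P(X < 5170) = 0.95 with θ tied to k this way. Start at k = 2, θ = 2830: P(X<5170) ≈ 0.545.
Too low — raise k to concentrate. Iterating converges to k ≈ 8.67.
Then θ = 2830/(8.67−1) ≈ 369.

k ≈ 8.67, θ ≈ 369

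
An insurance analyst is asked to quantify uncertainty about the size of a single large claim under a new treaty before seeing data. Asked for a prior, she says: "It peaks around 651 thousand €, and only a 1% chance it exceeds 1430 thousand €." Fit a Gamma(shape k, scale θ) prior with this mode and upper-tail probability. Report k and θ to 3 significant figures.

k ≈ 8.79, θ ≈ 83.6

Gamma(k,θ) with k>1 has mode (k−1)θ, so θ = 651/(k−1).
Need P(X < 1430) = 0.99 with θ tied to k this way. Start at k = 2, θ = 651: P(X<1430) ≈ 0.645.
Too low — raise k to concentrate. Iterating converges to k ≈ 8.79.
Then θ = 651/(8.79−1) ≈ 83.6.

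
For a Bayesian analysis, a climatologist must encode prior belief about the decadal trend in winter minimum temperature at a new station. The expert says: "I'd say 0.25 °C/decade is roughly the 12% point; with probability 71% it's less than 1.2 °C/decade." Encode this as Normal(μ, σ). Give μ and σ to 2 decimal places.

μ = 0.90, σ = 0.55

The p-quantile of Normal(μ,σ) is μ + z_p·σ, with z_{0.12} = -1.175 and z_{0.71} = 0.5534.
Eliminate σ: μ = (z₂·x₁ − z₁·x₂)/(z₂ − z₁) = (0.5534·0.25 − (-1.175)·1.2)/1.728 = 0.90.
Then σ = (x₂ − x₁)/(z₂ − z₁) = (1.2 − 0.25)/1.728 = 0.55.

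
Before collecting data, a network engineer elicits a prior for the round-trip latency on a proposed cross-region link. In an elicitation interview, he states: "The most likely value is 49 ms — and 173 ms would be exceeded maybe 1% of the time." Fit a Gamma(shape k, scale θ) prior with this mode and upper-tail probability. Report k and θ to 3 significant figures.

Gamma(k,θ) with k>1 has mode (k−1)θ, so θ = 49/(k−1).
Need P(X < 173) = 0.99 with θ tied to k this way. Start at k = 2, θ = 49: P(X<173) ≈ 0.867.
Too low — raise k to concentrate. Iterating converges to k ≈ 3.72.
Then θ = 49/(3.72−1) ≈ 18.

k ≈ 3.72, θ ≈ 18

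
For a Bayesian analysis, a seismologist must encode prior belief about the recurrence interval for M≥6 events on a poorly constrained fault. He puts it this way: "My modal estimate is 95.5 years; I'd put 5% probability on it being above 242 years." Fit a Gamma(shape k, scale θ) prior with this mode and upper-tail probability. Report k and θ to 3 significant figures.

Gamma(k,θ) with k>1 has mode (k−1)θ, so θ = 95.5/(k−1).
Need P(X < 242) = 0.95 with θ tied to k this way. Start at k = 2, θ = 95.5: P(X<242) ≈ 0.720.
Too low — raise k to concentrate. Iterating converges to k ≈ 4.14.
Then θ = 95.5/(4.14−1) ≈ 30.5.

k ≈ 4.14, θ ≈ 30.5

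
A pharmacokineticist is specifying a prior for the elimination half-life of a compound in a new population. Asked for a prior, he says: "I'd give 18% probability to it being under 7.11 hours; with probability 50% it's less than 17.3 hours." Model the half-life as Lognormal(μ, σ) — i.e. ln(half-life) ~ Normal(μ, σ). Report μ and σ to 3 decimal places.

If T ~ Lognormal(μ,σ) then ln T ~ Normal(μ,σ), so the p-quantile of ln T is μ + z_p·σ.
ln(7.11) = 1.962 and ln(17.3) = 2.851; z_{0.18} = -0.9154, z_{0.5} = 0.
σ = (2.851 − 1.962)/(0 − (-0.9154)) = 0.971.
μ = 1.962 − (-0.9154)·0.971 = 2.851.

μ ≈ 2.851, σ ≈ 0.971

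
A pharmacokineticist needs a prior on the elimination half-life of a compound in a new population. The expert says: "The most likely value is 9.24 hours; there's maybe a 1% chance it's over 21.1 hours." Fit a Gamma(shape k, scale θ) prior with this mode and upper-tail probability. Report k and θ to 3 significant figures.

k ≈ 8.02, θ ≈ 1.32

Gamma(k,θ) with k>1 has mode (k−1)θ, so θ = 9.24/(k−1).
Need P(X < 21.1) = 0.99 with θ tied to k this way. Start at k = 2, θ = 9.24: P(X<21.1) ≈ 0.665.
Too low — raise k to concentrate. Iterating converges to k ≈ 8.02.
Then θ = 9.24/(8.02−1) ≈ 1.32.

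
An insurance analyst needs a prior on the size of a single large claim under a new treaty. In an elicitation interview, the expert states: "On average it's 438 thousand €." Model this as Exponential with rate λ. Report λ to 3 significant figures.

λ ≈ 0.00228

Exponential mean = 1/λ, so λ = 1/438.0 = 0.00228.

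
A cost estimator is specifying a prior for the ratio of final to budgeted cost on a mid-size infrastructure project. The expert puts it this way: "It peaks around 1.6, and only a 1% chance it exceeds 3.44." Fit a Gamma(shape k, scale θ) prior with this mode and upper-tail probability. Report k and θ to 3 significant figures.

Gamma(k,θ) with k>1 has mode (k−1)θ, so θ = 1.6/(k−1).
Need P(X < 3.44) = 0.99 with θ tied to k this way. Start at k = 2, θ = 1.6: P(X<3.44) ≈ 0.633.
Too low — raise k to concentrate. Iterating converges to k ≈ 9.27.
Then θ = 1.6/(9.27−1) ≈ 0.194.

k ≈ 9.27, θ ≈ 0.194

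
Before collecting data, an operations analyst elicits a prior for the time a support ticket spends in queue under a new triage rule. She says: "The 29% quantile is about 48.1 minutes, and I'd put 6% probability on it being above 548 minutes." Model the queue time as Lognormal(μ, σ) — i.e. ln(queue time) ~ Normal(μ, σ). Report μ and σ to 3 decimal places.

If T ~ Lognormal(μ,σ) then ln T ~ Normal(μ,σ), so the p-quantile of ln T is μ + z_p·σ.
ln(48.1) = 3.873 and ln(548) = 6.306; z_{0.29} = -0.5534, z_{0.94} = 1.555.
σ = (6.306 − 3.873)/(1.555 − (-0.5534)) = 1.154.
μ = 3.873 − (-0.5534)·1.154 = 4.512.

μ ≈ 4.512, σ ≈ 1.154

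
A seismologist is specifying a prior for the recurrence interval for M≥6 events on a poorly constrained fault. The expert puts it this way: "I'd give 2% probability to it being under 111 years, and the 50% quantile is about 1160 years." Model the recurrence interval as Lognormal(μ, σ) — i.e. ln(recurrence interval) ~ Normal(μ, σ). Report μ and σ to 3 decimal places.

If T ~ Lognormal(μ,σ) then ln T ~ Normal(μ,σ), so the p-quantile of ln T is μ + z_p·σ.
ln(111) = 4.71 and ln(1160) = 7.056; z_{0.02} = -2.054, z_{0.5} = 0.
σ = (7.056 − 4.71)/(0 − (-2.054)) = 1.143.
μ = 4.71 − (-2.054)·1.143 = 7.056.

μ ≈ 7.056, σ ≈ 1.143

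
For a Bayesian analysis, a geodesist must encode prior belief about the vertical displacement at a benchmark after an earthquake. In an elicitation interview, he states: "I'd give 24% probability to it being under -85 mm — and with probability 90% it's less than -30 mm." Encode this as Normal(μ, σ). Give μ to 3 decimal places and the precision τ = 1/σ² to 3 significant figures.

For Normal(μ,σ), the p-quantile is μ + z_p·σ. Here z_{0.24} = -0.7063, z_{0.9} = 1.282.
So -85 = μ − 0.7063σ and -30 = μ + 1.282σ.
Subtracting: σ = (-30 − -85)/(1.282 − (-0.7063)) = 27.668.
Then μ = -85 − (-0.7063)·27.668 = -65.458.
Precision τ = 1/σ² = 1/27.67² = 0.00131.

μ = -65.458, τ = 0.00131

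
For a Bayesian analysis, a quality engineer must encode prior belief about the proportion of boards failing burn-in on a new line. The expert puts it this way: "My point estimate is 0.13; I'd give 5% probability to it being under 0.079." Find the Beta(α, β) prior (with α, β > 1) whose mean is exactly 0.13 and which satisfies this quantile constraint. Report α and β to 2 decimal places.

α ≈ 12.74, β ≈ 85.28

With mean 0.13 fixed, write α = 0.13s, β = 0.87s where s = α+β.
Need P(θ < 0.079) = 0.05 under Beta(0.13s, 0.87s). Normal approximation: (q−m)/√(m(1−m)/s) ≈ z_{0.05} = -1.64, so s ≈ 0.13·0.87·(-1.64)²/(0.079−0.13)² = 117.6.
At s = 117.6: P(θ<0.079) ≈ 0.035. Adjusting to match 0.05 gives s ≈ 98.02.
So α = 0.13·98.02 ≈ 12.74, β = 0.87·98.02 ≈ 85.28.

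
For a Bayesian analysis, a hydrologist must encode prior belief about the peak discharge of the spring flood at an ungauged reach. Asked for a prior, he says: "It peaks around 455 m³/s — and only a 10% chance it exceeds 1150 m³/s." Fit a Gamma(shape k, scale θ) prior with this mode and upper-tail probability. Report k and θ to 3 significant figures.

k ≈ 3.23, θ ≈ 204

Gamma(k,θ) with k>1 has mode (k−1)θ, so θ = 455/(k−1).
Need P(X < 1150) = 0.9 with θ tied to k this way. Start at k = 2, θ = 455: P(X<1150) ≈ 0.718.
Too low — raise k to concentrate. Iterating converges to k ≈ 3.23.
Then θ = 455/(3.23−1) ≈ 204.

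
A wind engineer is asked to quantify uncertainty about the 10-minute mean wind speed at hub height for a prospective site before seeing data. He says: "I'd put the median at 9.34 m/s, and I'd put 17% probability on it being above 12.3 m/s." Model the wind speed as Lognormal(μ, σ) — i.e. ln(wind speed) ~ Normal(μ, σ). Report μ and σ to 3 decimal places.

μ ≈ 2.234, σ ≈ 0.289

If T ~ Lognormal(μ,σ) then ln T ~ Normal(μ,σ), so the p-quantile of ln T is μ + z_p·σ.
ln(9.34) = 2.234 and ln(12.3) = 2.51; z_{0.5} = 0, z_{0.83} = 0.9542.
σ = (2.51 − 2.234)/(0.9542 − (0)) = 0.289.
μ = 2.234 − (0)·0.289 = 2.234.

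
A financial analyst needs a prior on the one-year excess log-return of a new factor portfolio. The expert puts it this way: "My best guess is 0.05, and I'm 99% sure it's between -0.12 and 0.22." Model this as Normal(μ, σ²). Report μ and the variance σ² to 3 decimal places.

μ = 0.050, σ² = 0.004

A symmetric 99% interval runs μ ± z·σ with z = 2.576.
Half-width = 0.17, so σ = 0.17/2.576 = 0.0660 and σ² = 0.004.
μ is the stated best guess, 0.050.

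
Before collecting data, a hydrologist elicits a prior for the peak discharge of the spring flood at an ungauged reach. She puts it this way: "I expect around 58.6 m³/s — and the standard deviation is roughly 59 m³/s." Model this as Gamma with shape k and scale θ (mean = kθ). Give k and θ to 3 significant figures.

For Gamma(k, scale θ): mean = kθ, variance = kθ², so CV = 1/√k.
CV = SD/mean = 59/58.6 = 1.007, hence k = 1/CV² = 0.986.
Then θ = mean/k = 58.6/0.986 = 59.4.

k ≈ 0.986, θ ≈ 59.4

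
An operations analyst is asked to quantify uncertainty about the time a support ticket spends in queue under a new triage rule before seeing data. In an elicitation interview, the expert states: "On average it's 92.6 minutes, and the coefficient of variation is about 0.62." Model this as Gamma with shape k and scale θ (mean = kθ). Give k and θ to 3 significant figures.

For Gamma(k, scale θ): mean = kθ, variance = kθ², so CV = 1/√k.
CV = 0.62, hence k = 1/CV² = 2.6.
Then θ = mean/k = 92.6/2.6 = 35.6.

k ≈ 2.6, θ ≈ 35.6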